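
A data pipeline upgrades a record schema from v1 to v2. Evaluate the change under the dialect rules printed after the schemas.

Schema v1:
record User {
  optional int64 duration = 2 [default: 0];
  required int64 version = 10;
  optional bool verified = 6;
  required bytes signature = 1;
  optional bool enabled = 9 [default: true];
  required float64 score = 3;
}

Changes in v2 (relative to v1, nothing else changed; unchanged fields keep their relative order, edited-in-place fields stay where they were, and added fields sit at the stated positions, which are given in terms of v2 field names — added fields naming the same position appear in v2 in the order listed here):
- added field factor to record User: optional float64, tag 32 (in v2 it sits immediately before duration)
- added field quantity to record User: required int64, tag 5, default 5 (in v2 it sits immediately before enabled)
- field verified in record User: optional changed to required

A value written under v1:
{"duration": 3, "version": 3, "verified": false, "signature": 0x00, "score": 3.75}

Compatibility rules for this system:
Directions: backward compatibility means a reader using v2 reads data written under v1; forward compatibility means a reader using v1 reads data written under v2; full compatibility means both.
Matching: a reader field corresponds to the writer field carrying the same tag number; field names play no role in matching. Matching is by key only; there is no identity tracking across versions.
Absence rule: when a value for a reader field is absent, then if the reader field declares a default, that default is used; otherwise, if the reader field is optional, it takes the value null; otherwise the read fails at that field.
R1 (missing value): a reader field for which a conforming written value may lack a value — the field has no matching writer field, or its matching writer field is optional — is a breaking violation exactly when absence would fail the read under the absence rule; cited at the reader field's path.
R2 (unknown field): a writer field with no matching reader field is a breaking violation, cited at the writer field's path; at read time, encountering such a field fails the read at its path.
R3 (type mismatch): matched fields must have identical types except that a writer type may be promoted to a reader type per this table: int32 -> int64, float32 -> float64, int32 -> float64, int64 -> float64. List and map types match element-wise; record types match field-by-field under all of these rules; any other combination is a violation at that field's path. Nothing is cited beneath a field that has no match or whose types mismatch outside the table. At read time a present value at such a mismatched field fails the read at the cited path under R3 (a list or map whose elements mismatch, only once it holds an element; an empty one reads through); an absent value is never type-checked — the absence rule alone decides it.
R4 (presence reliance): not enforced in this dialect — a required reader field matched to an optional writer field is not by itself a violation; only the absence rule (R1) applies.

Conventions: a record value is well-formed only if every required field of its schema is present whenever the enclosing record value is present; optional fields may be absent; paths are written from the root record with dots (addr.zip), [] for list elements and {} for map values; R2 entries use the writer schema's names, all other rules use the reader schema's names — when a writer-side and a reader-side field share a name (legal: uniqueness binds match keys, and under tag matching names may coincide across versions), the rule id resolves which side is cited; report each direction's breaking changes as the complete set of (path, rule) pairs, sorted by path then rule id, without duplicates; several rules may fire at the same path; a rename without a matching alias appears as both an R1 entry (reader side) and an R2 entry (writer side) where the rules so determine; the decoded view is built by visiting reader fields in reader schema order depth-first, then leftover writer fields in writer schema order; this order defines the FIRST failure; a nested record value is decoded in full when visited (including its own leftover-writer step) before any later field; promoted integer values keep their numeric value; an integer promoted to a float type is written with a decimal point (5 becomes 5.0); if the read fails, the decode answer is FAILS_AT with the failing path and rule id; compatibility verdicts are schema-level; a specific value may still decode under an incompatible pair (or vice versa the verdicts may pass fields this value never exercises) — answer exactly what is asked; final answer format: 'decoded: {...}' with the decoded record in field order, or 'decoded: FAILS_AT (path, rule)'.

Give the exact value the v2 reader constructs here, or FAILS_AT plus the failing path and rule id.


in User below, arrows point writer -> reader
decode (reader v2):
  factor := null (absent, optional -> null)
  duration := 3
  version := 3
  verified := false
  signature := 0x00
  quantity := 5 (absent -> default)
  enabled := true (absent -> default)
  score := 3.75
  => decoded: {"factor": null, "duration": 3, "version": 3, "verified": false, "signature": 0x00, "quantity": 5, "enabled": true, "score": 3.75}
remaining User differences; none change what is asked:
  field verified in record User: optional changed to required -> a verdict-level change on User — the shown value reads the same

decoded: {"factor": null, "duration": 3, "version": 3, "verified": false, "signature": 0x00, "quantity": 5, "enabled": true, "score": 3.75}


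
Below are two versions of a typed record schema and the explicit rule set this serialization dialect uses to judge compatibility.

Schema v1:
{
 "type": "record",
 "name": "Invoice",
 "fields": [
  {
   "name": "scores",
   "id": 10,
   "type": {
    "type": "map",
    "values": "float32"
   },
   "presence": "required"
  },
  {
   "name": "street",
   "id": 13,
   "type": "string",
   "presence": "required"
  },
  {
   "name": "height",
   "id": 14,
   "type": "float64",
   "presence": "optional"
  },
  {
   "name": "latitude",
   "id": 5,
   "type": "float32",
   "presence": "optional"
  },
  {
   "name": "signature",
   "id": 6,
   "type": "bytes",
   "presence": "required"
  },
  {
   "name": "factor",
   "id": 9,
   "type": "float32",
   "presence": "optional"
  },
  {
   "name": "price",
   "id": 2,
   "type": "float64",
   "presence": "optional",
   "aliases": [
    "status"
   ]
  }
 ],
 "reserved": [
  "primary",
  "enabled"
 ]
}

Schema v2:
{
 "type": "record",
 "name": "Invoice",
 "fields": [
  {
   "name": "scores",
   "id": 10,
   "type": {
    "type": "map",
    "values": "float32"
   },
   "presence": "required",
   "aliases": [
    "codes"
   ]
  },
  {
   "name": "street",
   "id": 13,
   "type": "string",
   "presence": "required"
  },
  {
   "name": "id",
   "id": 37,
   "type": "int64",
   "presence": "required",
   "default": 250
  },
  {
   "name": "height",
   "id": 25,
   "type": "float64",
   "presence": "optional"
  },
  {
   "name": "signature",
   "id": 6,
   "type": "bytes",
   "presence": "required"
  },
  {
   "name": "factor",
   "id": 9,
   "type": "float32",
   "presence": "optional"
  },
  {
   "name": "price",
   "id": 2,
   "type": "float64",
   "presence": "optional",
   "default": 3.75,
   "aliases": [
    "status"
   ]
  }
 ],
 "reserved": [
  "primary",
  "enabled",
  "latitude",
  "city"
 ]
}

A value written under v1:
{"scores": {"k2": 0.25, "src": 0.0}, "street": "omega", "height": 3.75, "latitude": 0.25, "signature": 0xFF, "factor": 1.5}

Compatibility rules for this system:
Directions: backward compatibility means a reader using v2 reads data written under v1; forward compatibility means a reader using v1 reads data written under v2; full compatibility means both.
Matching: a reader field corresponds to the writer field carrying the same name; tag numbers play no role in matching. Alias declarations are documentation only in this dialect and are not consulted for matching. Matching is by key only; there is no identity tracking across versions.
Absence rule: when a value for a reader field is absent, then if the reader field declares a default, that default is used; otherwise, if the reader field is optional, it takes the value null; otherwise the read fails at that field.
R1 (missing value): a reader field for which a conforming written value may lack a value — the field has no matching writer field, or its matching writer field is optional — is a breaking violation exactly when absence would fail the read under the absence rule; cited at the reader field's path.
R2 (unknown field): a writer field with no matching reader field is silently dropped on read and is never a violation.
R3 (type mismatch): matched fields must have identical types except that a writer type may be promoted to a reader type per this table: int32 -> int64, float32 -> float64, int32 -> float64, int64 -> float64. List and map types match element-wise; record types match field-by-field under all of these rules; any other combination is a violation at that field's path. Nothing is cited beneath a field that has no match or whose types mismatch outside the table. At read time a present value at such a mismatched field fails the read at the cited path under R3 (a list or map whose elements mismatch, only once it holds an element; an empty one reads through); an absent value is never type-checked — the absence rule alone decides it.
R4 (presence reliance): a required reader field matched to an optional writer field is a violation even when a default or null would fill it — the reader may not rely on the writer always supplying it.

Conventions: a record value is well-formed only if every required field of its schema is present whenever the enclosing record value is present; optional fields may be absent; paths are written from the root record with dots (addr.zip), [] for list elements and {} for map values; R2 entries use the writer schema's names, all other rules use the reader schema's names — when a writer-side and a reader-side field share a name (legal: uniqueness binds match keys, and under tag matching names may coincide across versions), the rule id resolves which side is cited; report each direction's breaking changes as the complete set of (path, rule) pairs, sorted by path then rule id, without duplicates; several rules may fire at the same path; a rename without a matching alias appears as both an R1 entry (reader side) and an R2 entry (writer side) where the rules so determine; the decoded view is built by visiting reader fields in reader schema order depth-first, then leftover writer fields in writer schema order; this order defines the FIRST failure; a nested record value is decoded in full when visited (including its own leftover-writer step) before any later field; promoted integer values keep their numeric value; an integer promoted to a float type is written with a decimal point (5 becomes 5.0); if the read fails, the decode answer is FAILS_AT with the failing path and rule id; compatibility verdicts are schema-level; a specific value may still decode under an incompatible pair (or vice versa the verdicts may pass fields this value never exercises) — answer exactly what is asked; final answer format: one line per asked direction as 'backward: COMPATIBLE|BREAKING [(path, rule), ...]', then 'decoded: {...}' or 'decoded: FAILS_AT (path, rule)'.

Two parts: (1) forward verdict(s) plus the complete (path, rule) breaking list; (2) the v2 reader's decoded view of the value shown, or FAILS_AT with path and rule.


in Invoice below, arrows point writer -> reader
forward for Invoice (reader v1, writer v2):
  scores: paired with writer scores (map<string, float32> -> map<string, float32>; writer required)
  street: paired with writer street (string -> string; writer required)
  height: paired with writer height (float64 -> float64; writer optional)
  latitude: no writer match
  signature: paired with writer signature (bytes -> bytes; writer required)
  factor: paired with writer factor (float32 -> float32; writer optional)
  price: paired with writer price (float64 -> float64; writer optional)
  leftover writer field: id
  nothing fires on Invoice: forward is COMPATIBLE
decode (reader v2):
  scores := {"k2": 0.25, "src": 0.0}
  street := "omega"
  id := 250 (missing; default applied)
  height := 3.75
  signature := 0xFF
  factor := 1.5
  price := 3.75 (missing; default applied)
  writer latitude: no reader field; dropped
  => decoded: {"scores": {"k2": 0.25, "src": 0.0}, "street": "omega", "id": 250, "height": 3.75, "signature": 0xFF, "factor": 1.5, "price": 3.75}
ruling out the remaining Invoice differences:
  field height in record Invoice: tag 14 changed to 25 -> no rule fires on it in Invoice's dialect; the asked verdict holds

forward: COMPATIBLE []; decoded: {"scores": {"k2": 0.25, "src": 0.0}, "street": "omega", "id": 250, "height": 3.75, "signature": 0xFF, "factor": 1.5, "price": 3.75}


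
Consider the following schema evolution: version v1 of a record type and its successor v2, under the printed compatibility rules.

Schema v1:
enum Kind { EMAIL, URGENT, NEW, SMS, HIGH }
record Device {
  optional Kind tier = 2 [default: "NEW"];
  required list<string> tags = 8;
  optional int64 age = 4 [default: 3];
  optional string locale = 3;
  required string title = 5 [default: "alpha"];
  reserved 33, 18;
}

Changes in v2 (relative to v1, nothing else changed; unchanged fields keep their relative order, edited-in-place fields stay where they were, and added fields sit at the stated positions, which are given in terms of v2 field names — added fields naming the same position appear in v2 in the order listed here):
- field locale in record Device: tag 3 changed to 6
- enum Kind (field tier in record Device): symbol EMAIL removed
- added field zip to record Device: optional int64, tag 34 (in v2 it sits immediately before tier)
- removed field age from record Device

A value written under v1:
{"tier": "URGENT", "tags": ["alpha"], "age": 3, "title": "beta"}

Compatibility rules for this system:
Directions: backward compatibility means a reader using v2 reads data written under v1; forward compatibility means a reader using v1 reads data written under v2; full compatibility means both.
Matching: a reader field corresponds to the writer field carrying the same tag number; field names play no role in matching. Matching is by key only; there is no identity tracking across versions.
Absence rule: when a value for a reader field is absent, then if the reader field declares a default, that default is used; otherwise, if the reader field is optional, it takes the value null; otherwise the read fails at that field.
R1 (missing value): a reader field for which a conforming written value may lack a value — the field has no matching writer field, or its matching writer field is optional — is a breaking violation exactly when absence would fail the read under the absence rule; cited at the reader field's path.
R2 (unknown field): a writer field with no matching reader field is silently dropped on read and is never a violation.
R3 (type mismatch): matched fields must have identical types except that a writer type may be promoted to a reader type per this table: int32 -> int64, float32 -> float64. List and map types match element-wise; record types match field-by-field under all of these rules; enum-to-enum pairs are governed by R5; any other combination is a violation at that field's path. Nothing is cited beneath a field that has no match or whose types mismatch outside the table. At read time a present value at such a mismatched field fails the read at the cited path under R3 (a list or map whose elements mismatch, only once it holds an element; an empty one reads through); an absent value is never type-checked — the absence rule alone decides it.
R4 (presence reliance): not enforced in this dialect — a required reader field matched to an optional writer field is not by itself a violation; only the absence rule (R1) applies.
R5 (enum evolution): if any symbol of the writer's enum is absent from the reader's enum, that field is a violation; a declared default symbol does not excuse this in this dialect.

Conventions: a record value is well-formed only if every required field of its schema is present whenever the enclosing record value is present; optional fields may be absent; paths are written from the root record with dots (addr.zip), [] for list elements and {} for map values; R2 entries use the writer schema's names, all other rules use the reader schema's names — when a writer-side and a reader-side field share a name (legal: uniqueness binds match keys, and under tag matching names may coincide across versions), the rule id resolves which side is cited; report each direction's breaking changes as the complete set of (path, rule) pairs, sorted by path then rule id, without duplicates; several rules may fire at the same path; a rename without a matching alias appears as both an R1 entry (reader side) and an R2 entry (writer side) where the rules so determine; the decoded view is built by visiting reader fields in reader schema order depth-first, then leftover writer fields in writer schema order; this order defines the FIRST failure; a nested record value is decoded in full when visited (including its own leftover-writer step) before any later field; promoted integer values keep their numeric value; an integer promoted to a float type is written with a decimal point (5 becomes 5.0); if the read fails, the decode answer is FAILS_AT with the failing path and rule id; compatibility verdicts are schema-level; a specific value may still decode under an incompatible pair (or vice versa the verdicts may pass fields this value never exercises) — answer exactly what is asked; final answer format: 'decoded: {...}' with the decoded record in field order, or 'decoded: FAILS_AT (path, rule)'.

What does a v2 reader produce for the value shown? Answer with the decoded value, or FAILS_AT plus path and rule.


in Device below, arrows point writer -> reader
migrating the Device value to v2:
  zip := null (not supplied -> null)
  tier := "URGENT"
  tags := ["alpha"]
  locale := null (not supplied -> null)
  title := "beta"
  writer age: unmatched, discarded
  => decoded: {"zip": null, "tier": "URGENT", "tags": ["alpha"], "locale": null, "title": "beta"}
ruling out the remaining Device differences:
  field locale in record Device: tag 3 changed to 6 -> no rule fires on it and the decoded Device view is identical with or without it
  enum Kind (field tier in record Device): symbol EMAIL removed -> shifts the Device verdicts, not this decode

decoded: {"zip": null, "tier": "URGENT", "tags": ["alpha"], "locale": null, "title": "beta"}


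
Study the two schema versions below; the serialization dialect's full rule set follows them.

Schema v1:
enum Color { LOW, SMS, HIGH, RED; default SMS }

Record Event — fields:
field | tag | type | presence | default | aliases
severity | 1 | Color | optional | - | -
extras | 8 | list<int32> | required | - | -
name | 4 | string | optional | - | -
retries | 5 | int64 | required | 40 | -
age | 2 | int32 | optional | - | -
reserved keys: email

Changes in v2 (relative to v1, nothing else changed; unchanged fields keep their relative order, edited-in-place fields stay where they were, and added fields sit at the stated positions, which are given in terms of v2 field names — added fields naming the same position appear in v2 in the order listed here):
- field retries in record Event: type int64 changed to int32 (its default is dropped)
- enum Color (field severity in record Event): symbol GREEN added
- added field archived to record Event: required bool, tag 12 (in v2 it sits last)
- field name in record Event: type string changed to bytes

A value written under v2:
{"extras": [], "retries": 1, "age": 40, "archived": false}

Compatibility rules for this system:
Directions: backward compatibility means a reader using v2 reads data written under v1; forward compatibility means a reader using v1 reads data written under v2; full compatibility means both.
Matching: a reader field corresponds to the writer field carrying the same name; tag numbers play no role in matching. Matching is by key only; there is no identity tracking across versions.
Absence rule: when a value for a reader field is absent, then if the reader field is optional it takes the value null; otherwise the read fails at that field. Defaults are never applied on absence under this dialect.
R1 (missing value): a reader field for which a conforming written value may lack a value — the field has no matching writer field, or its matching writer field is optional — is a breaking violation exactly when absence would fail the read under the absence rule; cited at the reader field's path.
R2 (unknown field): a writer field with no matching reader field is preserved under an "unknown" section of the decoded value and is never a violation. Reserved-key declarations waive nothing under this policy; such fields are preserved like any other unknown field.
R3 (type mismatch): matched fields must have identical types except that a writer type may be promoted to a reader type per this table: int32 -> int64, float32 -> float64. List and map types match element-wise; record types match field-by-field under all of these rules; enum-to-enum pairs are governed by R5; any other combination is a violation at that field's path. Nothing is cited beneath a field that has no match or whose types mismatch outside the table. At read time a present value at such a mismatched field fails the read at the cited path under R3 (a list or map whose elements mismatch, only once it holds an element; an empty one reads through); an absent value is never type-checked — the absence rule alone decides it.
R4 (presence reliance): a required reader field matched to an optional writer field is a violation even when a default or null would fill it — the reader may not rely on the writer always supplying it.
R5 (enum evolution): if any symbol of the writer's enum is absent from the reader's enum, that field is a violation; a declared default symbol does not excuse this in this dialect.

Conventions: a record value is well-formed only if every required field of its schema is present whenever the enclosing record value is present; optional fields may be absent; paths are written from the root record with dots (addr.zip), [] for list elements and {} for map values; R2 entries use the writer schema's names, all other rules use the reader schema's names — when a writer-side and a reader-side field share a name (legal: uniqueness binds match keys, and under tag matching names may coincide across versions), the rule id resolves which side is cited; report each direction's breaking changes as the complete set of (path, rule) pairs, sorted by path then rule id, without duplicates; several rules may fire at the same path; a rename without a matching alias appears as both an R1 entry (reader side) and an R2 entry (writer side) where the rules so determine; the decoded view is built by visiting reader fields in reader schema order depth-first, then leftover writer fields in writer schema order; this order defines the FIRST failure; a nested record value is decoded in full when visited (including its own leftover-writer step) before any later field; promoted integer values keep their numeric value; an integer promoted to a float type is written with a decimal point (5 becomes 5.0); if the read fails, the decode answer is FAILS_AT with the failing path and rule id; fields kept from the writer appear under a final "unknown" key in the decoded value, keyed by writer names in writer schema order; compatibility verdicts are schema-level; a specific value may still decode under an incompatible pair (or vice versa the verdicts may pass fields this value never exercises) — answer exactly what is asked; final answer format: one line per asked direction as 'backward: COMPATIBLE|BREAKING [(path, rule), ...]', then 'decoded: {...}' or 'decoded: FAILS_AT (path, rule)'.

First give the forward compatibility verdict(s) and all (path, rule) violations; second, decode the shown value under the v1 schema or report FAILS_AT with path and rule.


forward: BREAKING [(name, R3), (severity, R5)]; decoded: {"severity": null, "extras": [], "name": null, "retries": 1, "age": 40, "unknown": {"archived": false}}

arrows below run writer -> reader for Event
forward pass over Event, reader schema v1, writer schema v2:
  severity: paired with writer severity (Color -> Color; writer optional)
  extras: paired with writer extras (list<int32> -> list<int32>; writer required)
  name: paired with writer name (bytes -> string; writer optional)
  retries: paired with writer retries (int32 -> int64; writer required)
  age: paired with writer age (int32 -> int32; writer optional)
  archived (writer side), unknown to reader
  R3 fires at name
  R5 fires at severity
  forward on Event therefore BREAKING (2)
decoding the Event value with the v1 reader:
  severity := null (absent, optional -> null)
  extras := []
  name := null (absent, optional -> null)
  retries := 1 (int32 -> int64)
  age := 40
  writer archived: kept under "unknown"
  => decoded: {"severity": null, "extras": [], "name": null, "retries": 1, "age": 40, "unknown": {"archived": false}}
remaining Event differences; none change what is asked:
  field retries in record Event: type int64 changed to int32 (its default is dropped) -> fires only in the backward direction of Event, which is not asked here


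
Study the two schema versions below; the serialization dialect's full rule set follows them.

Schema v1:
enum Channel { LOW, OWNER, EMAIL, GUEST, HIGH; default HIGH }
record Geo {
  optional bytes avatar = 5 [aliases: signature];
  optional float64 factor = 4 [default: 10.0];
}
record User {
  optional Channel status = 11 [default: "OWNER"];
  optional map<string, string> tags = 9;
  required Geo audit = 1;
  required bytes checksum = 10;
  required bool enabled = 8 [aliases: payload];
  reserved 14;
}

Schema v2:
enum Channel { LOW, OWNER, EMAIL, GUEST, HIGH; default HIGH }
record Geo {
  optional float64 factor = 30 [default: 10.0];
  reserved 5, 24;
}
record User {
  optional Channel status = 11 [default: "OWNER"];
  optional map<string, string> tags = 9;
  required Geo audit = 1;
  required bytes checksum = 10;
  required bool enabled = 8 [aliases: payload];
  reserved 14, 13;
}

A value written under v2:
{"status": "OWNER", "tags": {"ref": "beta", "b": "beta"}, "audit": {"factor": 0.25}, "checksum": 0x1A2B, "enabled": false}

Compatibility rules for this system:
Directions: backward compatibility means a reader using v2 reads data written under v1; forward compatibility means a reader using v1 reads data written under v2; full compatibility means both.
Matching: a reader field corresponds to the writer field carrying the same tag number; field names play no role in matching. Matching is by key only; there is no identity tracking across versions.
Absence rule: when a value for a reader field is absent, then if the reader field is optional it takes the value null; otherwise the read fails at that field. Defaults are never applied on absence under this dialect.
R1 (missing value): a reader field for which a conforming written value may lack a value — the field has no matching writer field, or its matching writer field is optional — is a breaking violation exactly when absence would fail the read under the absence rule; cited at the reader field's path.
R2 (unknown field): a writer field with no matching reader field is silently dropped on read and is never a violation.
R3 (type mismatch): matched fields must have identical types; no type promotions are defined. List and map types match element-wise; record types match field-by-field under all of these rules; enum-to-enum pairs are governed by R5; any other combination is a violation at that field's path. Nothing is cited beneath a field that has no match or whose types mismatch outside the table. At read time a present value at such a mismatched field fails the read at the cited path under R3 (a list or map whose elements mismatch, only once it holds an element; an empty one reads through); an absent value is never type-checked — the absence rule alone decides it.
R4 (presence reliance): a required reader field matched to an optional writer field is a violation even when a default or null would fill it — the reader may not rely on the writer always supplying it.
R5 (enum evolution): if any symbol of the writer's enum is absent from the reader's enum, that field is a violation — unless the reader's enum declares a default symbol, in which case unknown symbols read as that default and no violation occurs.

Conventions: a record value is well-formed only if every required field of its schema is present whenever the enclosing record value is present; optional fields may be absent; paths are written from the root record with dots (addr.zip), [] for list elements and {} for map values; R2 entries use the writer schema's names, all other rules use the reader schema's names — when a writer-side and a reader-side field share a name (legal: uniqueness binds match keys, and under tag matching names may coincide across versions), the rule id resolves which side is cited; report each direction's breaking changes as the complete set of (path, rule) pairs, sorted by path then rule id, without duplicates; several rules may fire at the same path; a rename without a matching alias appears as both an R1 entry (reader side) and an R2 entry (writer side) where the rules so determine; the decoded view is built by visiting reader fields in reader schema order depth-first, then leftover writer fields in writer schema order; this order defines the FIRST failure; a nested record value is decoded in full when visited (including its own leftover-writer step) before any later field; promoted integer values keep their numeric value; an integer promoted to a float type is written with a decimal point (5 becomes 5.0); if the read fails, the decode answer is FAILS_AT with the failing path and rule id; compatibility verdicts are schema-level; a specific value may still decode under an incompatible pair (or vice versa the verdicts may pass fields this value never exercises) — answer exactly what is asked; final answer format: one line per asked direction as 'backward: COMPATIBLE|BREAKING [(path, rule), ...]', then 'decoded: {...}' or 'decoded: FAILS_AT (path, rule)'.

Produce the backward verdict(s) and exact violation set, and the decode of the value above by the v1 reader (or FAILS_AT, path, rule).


backward: COMPATIBLE []; decoded: {"status": "OWNER", "tags": {"ref": "beta", "b": "beta"}, "audit": {"avatar": null, "factor": null}, "checksum": 0x1A2B, "enabled": false}

in User below, arrows point writer -> reader
backward pass over User, reader schema v2, writer schema v1:
  status <- status (Channel -> Channel, writer optional)
  tags <- tags (map<string, string> -> map<string, string>, writer optional)
  audit <- audit (Geo -> Geo, writer required)
  checksum <- checksum (bytes -> bytes, writer required)
  enabled <- enabled (bool -> bool, writer required)
  audit.factor: no writer-side match
  writer field audit.avatar has no reader counterpart
  writer field audit.factor has no reader counterpart
  nothing fires on User: backward is COMPATIBLE
decoding the User value with the v1 reader:
  status := "OWNER"
  tags := {"ref": "beta", "b": "beta"}
  audit.avatar := null (absent, optional -> null)
  audit.factor := null (absent, optional -> null)
  writer audit.factor: unknown -> dropped
  checksum := 0x1A2B
  enabled := false
  => decoded: {"status": "OWNER", "tags": {"ref": "beta", "b": "beta"}, "audit": {"avatar": null, "factor": null}, "checksum": 0x1A2B, "enabled": false}
diffs on User not affecting the asked answer:
  removed field avatar from record Geo (its key 5 joins the reserved list) -> no rule fires on it in User's dialect; the asked verdict holds


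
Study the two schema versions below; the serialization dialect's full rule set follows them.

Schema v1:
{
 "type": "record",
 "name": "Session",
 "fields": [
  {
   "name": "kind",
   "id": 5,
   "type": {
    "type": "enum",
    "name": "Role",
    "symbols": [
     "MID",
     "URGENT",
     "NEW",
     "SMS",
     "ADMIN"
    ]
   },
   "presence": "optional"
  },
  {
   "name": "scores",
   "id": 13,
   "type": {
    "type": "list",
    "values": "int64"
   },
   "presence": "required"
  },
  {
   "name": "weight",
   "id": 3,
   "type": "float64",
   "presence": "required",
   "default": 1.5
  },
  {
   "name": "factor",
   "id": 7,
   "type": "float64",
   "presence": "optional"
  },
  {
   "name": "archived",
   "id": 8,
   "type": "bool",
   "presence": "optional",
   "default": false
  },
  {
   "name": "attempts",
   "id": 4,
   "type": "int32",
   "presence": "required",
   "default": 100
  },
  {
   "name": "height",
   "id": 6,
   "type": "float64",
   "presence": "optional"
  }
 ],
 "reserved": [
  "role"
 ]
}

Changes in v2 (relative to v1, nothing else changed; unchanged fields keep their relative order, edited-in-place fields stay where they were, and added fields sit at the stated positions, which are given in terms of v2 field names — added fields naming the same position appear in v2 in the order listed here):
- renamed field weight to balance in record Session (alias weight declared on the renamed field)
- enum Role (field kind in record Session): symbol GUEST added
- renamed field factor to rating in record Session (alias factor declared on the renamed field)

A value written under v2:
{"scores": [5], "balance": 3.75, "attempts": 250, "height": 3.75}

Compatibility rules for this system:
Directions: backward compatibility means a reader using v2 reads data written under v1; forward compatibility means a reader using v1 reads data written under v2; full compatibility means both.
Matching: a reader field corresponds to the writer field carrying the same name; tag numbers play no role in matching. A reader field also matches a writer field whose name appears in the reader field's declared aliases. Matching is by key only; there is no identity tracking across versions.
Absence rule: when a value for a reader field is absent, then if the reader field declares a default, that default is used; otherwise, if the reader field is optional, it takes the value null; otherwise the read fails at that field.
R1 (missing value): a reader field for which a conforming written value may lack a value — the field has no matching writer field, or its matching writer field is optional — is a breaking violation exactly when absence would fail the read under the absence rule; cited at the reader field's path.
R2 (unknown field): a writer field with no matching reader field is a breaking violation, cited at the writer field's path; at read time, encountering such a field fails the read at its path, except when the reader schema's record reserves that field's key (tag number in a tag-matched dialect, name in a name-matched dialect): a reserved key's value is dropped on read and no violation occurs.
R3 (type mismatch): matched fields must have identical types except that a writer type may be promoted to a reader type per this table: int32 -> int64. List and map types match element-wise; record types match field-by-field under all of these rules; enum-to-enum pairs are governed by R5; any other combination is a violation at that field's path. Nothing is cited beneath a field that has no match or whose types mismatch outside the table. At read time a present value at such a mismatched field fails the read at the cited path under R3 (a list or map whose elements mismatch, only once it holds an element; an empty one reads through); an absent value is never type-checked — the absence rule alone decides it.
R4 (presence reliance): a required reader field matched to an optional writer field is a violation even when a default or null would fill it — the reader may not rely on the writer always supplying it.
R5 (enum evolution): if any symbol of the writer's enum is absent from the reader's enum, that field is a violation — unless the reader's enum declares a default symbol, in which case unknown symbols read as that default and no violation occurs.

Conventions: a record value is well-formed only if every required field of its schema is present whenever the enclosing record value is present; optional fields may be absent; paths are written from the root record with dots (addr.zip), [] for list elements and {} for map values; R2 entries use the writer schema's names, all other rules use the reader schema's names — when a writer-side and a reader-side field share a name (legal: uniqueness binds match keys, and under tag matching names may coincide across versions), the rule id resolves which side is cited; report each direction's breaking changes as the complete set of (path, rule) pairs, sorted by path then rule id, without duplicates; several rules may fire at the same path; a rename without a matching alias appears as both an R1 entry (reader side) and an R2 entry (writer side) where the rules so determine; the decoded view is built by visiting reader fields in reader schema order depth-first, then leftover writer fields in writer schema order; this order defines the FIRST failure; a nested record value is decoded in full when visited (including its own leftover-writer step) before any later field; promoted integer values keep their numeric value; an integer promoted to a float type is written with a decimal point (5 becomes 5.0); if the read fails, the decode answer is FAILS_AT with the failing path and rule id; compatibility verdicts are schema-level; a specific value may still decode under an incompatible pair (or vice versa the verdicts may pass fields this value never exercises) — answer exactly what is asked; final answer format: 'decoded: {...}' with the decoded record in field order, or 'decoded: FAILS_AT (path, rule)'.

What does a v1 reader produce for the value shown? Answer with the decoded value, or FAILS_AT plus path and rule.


decoded: FAILS_AT (balance, R2)

the writer's type comes first in each Session pair
decode walk for Session under reader schema v1:
  kind := null (missing; optional => null)
  scores := [5]
  weight := 1.5 (missing; default applied)
  factor := null (missing; optional => null)
  archived := false (missing; default applied)
  attempts := 250
  height := 3.75
  read fails at balance under R2 (unknown field)
  => FAILS_AT (balance, R2)
the rest of the Session diff is inert for this question:
  enum Role (field kind in record Session): symbol GUEST added -> affects the rule determinations only; this particular Session value decodes identically
  renamed field factor to rating in record Session (alias factor declared on the renamed field) -> affects the rule determinations only; this particular Session value decodes identically


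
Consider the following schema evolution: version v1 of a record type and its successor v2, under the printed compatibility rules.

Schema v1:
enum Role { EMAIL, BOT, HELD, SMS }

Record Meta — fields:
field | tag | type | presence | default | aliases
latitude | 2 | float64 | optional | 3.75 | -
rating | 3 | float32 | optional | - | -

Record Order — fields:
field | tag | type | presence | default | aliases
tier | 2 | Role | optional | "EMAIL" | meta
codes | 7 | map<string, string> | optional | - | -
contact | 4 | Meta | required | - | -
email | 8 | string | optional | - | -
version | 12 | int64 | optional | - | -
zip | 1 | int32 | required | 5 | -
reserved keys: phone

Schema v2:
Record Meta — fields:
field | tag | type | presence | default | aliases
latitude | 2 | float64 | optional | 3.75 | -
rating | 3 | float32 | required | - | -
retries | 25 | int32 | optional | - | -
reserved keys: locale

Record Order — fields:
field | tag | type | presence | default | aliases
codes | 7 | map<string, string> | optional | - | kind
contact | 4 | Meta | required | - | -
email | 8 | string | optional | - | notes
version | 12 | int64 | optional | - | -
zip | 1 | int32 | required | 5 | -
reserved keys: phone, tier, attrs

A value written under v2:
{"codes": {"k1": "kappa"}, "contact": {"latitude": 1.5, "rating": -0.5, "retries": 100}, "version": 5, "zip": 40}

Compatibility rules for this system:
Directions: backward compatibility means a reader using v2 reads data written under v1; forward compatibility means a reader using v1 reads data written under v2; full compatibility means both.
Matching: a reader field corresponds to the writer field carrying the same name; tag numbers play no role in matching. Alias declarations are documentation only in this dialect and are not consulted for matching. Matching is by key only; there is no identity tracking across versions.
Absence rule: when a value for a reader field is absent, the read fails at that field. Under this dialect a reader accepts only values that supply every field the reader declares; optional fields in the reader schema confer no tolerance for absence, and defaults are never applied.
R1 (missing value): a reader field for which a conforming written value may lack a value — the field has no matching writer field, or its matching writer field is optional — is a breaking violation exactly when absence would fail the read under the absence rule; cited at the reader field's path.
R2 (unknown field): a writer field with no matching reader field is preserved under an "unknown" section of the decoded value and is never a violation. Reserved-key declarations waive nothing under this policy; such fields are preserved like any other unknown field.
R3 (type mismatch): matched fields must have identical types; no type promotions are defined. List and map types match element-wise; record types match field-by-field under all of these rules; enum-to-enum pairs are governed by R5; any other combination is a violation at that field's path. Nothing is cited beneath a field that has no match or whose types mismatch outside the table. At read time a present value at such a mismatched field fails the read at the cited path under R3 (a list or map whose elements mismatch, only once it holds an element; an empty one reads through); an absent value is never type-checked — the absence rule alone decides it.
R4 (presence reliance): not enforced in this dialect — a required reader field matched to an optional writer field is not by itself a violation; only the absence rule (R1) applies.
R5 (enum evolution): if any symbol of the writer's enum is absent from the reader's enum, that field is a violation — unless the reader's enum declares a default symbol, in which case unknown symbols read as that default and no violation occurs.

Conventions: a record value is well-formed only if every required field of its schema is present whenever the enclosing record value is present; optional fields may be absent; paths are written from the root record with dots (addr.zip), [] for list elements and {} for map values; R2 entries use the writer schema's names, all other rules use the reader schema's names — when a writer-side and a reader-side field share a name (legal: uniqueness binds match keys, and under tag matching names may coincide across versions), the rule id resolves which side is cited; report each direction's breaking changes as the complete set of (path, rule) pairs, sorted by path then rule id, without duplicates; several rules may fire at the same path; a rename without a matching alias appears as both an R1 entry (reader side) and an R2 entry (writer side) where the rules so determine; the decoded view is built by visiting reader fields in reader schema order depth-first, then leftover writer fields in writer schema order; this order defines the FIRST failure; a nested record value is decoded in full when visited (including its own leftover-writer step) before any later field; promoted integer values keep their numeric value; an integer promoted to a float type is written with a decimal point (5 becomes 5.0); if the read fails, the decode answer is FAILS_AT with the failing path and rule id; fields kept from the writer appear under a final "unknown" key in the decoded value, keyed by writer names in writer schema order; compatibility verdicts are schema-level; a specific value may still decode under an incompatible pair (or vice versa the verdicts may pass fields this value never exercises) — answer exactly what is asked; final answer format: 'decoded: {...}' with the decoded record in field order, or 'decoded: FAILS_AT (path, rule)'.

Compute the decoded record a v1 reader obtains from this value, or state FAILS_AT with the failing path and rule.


decoded: FAILS_AT (tier, R1)

in Order below, arrows point writer -> reader
decoding the Order value with the v1 reader:
  read fails at tier under R1 (no fill)
  => FAILS_AT (tier, R1)
checking off the Order differences that do not matter here:
  field rating in record Meta: optional changed to required -> a verdict-level change on Order — the shown value reads the same
  added field retries to record Meta: optional int32, tag 25 (in v2 it sits last) -> a verdict-level change on Order — the shown value reads the same
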